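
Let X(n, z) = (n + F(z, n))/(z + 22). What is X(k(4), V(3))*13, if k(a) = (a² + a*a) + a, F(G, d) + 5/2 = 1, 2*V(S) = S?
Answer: 897/47 ≈ 19.085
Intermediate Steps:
V(S) = S/2
F(G, d) = -3/2 (F(G, d) = -5/2 + 1 = -3/2)
k(a) = a + 2*a² (k(a) = (a² + a²) + a = 2*a² + a = a + 2*a²)
X(n, z) = (-3/2 + n)/(22 + z) (X(n, z) = (n - 3/2)/(z + 22) = (-3/2 + n)/(22 + z))
X(k(4), V(3))*13 = ((-3/2 + 4*(1 + 2*4))/(22 + (½)*3))*13 = ((-3/2 + 4*(1 + 8))/(22 + 3/2))*13 = ((-3/2 + 4*9)/(47/2))*13 = (2*(-3/2 + 36)/47)*13 = ((2/47)*(69/2))*13 = (69/47)*13 = 897/47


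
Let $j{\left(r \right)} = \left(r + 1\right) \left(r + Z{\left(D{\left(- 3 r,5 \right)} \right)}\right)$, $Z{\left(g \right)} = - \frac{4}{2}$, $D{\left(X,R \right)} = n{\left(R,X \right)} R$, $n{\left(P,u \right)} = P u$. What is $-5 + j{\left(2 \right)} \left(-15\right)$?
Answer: $-5$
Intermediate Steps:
$D{\left(X,R \right)} = X R^{2}$ ($D{\left(X,R \right)} = R X R = X R^{2}$)
$Z{\left(g \right)} = -2$ ($Z{\left(g \right)} = \left(-4\right) \frac{1}{2} = -2$)
$j{\left(r \right)} = \left(1 + r\right) \left(-2 + r\right)$ ($j{\left(r \right)} = \left(r + 1\right) \left(r - 2\right) = \left(1 + r\right) \left(-2 + r\right)$)
$-5 + j{\left(2 \right)} \left(-15\right) = -5 + \left(-2 + 2^{2} - 2\right) \left(-15\right) = -5 + \left(-2 + 4 - 2\right) \left(-15\right) = -5 + 0 \left(-15\right) = -5 + 0 = -5$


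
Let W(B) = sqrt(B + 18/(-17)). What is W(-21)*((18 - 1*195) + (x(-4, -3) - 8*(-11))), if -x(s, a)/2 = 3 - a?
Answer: -505*I*sqrt(255)/17 ≈ -474.36*I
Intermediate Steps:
x(s, a) = -6 + 2*a (x(s, a) = -2*(3 - a) = -6 + 2*a)
W(B) = sqrt(-18/17 + B) (W(B) = sqrt(B + 18*(-1/17)) = sqrt(B - 18/17) = sqrt(-18/17 + B))
W(-21)*((18 - 1*195) + (x(-4, -3) - 8*(-11))) = (sqrt(-306 + 289*(-21))/17)*((18 - 1*195) + ((-6 + 2*(-3)) - 8*(-11))) = (sqrt(-306 - 6069)/17)*((18 - 195) + ((-6 - 6) + 88)) = (sqrt(-6375)/17)*(-177 + (-12 + 88)) = ((5*I*sqrt(255))/17)*(-177 + 76) = (5*I*sqrt(255)/17)*(-101) = -505*I*sqrt(255)/17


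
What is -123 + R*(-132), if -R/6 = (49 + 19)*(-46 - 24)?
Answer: -3770043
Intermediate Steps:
R = 28560 (R = -6*(49 + 19)*(-46 - 24) = -408*(-70) = -6*(-4760) = 28560)
-123 + R*(-132) = -123 + 28560*(-132) = -123 - 3769920 = -3770043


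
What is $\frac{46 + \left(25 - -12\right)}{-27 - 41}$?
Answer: $- \frac{83}{68} \approx -1.2206$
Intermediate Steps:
$\frac{46 + \left(25 - -12\right)}{-27 - 41} = \frac{46 + \left(25 + 12\right)}{-68} = \left(46 + 37\right) \left(- \frac{1}{68}\right) = 83 \left(- \frac{1}{68}\right) = - \frac{83}{68}$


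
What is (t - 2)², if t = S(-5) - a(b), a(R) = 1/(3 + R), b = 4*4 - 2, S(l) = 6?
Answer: 4489/289 ≈ 15.533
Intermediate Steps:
b = 14 (b = 16 - 2 = 14)
t = 101/17 (t = 6 - 1/(3 + 14) = 6 - 1/17 = 101/17 ≈ 5.9412)
(t - 2)² = (101/17 - 2)² = (67/17)² = 4489/289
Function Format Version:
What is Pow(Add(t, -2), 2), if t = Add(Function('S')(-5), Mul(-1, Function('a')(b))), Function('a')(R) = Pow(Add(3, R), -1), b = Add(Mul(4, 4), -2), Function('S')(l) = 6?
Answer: Rational(4489, 289) ≈ 15.533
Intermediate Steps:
b = 14 (b = Add(16, -2) = 14)
t = Rational(101, 17) (t = Add(6, Mul(-1, Pow(Add(3, 14), -1))) = Add(6, Mul(-1, Pow(17, -1))) = Add(6, Mul(-1, Rational(1, 17))) = Add(6, Rational(-1, 17)) = Rational(101, 17) ≈ 5.9412)
Pow(Add(t, -2), 2) = Pow(Add(Rational(101, 17), -2), 2) = Pow(Rational(67, 17), 2) = Rational(4489, 289)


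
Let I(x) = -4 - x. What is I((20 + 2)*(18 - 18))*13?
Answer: -52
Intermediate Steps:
I((20 + 2)*(18 - 18))*13 = (-4 - (20 + 2)*(18 - 18))*13 = (-4 - 22*0)*13 = (-4 - 1*0)*13 = (-4 + 0)*13 = -4*13 = -52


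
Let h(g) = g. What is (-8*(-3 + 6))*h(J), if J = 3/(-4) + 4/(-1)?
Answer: 114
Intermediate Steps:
J = -19/4 (J = 3*(-¼) + 4*(-1) = -¾ - 4 = -19/4 ≈ -4.7500)
(-8*(-3 + 6))*h(J) = -8*(-3 + 6)*(-19/4) = -8*3*(-19/4) = -24*(-19/4) = 114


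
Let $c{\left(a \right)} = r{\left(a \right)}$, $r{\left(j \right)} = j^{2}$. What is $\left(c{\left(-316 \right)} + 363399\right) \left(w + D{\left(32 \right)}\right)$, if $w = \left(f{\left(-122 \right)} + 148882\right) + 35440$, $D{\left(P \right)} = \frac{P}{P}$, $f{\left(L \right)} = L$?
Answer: $85332034255$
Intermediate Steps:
$c{\left(a \right)} = a^{2}$
$D{\left(P \right)} = 1$
$w = 184200$ ($w = \left(-122 + 148882\right) + 35440 = 148760 + 35440 = 184200$)
$\left(c{\left(-316 \right)} + 363399\right) \left(w + D{\left(32 \right)}\right) = \left(\left(-316\right)^{2} + 363399\right) \left(184200 + 1\right) = \left(99856 + 363399\right) 184201 = 463255 \cdot 184201 = 85332034255$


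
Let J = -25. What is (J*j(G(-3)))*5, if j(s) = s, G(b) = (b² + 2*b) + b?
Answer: 0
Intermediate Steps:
G(b) = b² + 3*b
(J*j(G(-3)))*5 = -(-75)*(3 - 3)*5 = -(-75)*0*5 = -25*0*5 = 0*5 = 0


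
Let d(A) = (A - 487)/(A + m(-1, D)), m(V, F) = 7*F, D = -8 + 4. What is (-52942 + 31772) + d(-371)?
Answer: -2815324/133 ≈ -21168.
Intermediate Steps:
D = -4
d(A) = (-487 + A)/(-28 + A) (d(A) = (A - 487)/(A + 7*(-4)) = (-487 + A)/(A - 28) = (-487 + A)/(-28 + A))
(-52942 + 31772) + d(-371) = (-52942 + 31772) + (-487 - 371)/(-28 - 371) = -21170 - 858/(-399) = -21170 - 1/399*(-858) = -21170 + 286/133 = -2815324/133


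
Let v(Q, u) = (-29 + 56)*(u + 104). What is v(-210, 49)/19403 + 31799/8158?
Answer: 650696695/158289674 ≈ 4.1108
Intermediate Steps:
v(Q, u) = 2808 + 27*u (v(Q, u) = 27*(104 + u) = 2808 + 27*u)
v(-210, 49)/19403 + 31799/8158 = (2808 + 27*49)/19403 + 31799/8158 = (2808 + 1323)*(1/19403) + 31799*(1/8158) = 4131*(1/19403) + 31799/8158 = 4131/19403 + 31799/8158 = 650696695/158289674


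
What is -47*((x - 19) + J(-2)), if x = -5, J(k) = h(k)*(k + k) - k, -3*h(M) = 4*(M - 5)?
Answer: 8366/3 ≈ 2788.7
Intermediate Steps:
h(M) = 20/3 - 4*M/3 (h(M) = -4*(M - 5)/3 = -4*(-5 + M)/3 = -(-20 + 4*M)/3 = 20/3 - 4*M/3)
J(k) = -k + 2*k*(20/3 - 4*k/3) (J(k) = (20/3 - 4*k/3)*(k + k) - k = (20/3 - 4*k/3)*(2*k) - k = 2*k*(20/3 - 4*k/3) - k = -k + 2*k*(20/3 - 4*k/3))
-47*((x - 19) + J(-2)) = -47*((-5 - 19) + (⅓)*(-2)*(37 - 8*(-2))) = -47*(-24 + (⅓)*(-2)*(37 + 16)) = -47*(-24 + (⅓)*(-2)*53) = -47*(-24 - 106/3) = -47*(-178/3) = 8366/3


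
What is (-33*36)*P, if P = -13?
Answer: 15444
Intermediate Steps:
(-33*36)*P = -33*36*(-13) = -1188*(-13) = 15444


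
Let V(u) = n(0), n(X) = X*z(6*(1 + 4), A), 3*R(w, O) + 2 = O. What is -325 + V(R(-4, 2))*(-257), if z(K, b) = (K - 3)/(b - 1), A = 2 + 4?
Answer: -325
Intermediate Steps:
R(w, O) = -2/3 + O/3
A = 6
z(K, b) = (-3 + K)/(-1 + b)
n(X) = 27*X/5 (n(X) = X*((-3 + 6*(1 + 4))/(-1 + 6)) = X*((-3 + 6*5)/5) = X*((-3 + 30)/5) = X*((1/5)*27) = X*(27/5) = 27*X/5)
V(u) = 0 (V(u) = (27/5)*0 = 0)
-325 + V(R(-4, 2))*(-257) = -325 + 0*(-257) = -325 + 0 = -325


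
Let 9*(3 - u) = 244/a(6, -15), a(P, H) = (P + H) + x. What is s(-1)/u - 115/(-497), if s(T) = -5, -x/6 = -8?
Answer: -779200/402073 ≈ -1.9380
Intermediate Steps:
x = 48 (x = -6*(-8) = 48)
a(P, H) = 48 + H + P (a(P, H) = (P + H) + 48 = (H + P) + 48 = 48 + H + P)
u = 809/351 (u = 3 - 244/(9*(48 - 15 + 6)) = 3 - 244/(9*39) = 3 - 1/9*244/39 = 3 - 244/351 = 809/351 ≈ 2.3048)
s(-1)/u - 115/(-497) = -5/809/351 - 115/(-497) = -5*351/809 - 115*(-1/497) = -1755/809 + 115/497 = -779200/402073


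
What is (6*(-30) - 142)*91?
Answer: -29302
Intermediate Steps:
(6*(-30) - 142)*91 = (-180 - 142)*91 = -322*91 = -29302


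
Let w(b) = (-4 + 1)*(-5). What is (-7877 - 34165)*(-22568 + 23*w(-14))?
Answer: 934299366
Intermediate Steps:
w(b) = 15 (w(b) = -3*(-5) = 15)
(-7877 - 34165)*(-22568 + 23*w(-14)) = (-7877 - 34165)*(-22568 + 23*15) = -42042*(-22568 + 345) = -42042*(-22223) = 934299366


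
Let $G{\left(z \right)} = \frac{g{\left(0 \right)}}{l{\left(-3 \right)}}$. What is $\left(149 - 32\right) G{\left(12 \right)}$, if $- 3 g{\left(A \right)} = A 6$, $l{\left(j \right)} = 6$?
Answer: $0$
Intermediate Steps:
$g{\left(A \right)} = - 2 A$ ($g{\left(A \right)} = - \frac{A 6}{3} = - \frac{6 A}{3} = - 2 A$)
$G{\left(z \right)} = 0$ ($G{\left(z \right)} = \frac{\left(-2\right) 0}{6} = 0 \cdot \frac{1}{6} = 0$)
$\left(149 - 32\right) G{\left(12 \right)} = \left(149 - 32\right) 0 = 117 \cdot 0 = 0$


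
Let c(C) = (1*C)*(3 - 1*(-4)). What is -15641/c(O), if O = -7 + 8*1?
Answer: -15641/7 ≈ -2234.4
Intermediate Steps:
O = 1 (O = -7 + 8 = 1)
c(C) = 7*C (c(C) = C*(3 + 4) = C*7 = 7*C)
-15641/c(O) = -15641/(7*1) = -15641/7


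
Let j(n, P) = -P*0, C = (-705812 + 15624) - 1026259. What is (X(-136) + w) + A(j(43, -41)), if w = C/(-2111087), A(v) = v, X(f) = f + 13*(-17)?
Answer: -751941612/2111087 ≈ -356.19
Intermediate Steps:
C = -1716447 (C = -690188 - 1026259 = -1716447)
X(f) = -221 + f (X(f) = f - 221 = -221 + f)
j(n, P) = 0
w = 1716447/2111087 (w = -1716447/(-2111087) = -1716447*(-1/2111087) = 1716447/2111087 ≈ 0.81306)
(X(-136) + w) + A(j(43, -41)) = ((-221 - 136) + 1716447/2111087) + 0 = (-357 + 1716447/2111087) + 0 = -751941612/2111087 + 0 = -751941612/2111087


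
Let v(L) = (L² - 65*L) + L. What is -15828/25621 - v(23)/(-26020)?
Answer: -436005163/666658420 ≈ -0.65402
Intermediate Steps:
v(L) = L² - 64*L
-15828/25621 - v(23)/(-26020) = -15828/25621 - 23*(-64 + 23)/(-26020) = -15828*1/25621 - 23*(-41)*(-1/26020) = -15828/25621 - 1*(-943)*(-1/26020) = -15828/25621 + 943*(-1/26020) = -15828/25621 - 943/26020 = -436005163/666658420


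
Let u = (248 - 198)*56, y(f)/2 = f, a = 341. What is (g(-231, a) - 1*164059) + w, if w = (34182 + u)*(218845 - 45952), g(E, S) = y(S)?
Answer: 6393765549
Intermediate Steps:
y(f) = 2*f
u = 2800 (u = 50*56 = 2800)
g(E, S) = 2*S
w = 6393928926 (w = (34182 + 2800)*(218845 - 45952) = 36982*172893 = 6393928926)
(g(-231, a) - 1*164059) + w = (2*341 - 1*164059) + 6393928926 = (682 - 164059) + 6393928926 = -163377 + 6393928926 = 6393765549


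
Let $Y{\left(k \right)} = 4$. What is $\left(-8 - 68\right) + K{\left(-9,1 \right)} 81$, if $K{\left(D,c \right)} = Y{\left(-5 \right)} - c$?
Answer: $167$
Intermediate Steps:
$K{\left(D,c \right)} = 4 - c$
$\left(-8 - 68\right) + K{\left(-9,1 \right)} 81 = \left(-8 - 68\right) + \left(4 - 1\right) 81 = -76 + \left(4 - 1\right) 81 = -76 + 3 \cdot 81 = -76 + 243 = 167$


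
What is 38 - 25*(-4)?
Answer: 138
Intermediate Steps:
38 - 25*(-4) = 38 - 5*(-20) = 38 + 100 = 138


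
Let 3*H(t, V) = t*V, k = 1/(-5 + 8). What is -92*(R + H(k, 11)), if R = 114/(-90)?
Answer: 184/45 ≈ 4.0889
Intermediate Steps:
R = -19/15 (R = 114*(-1/90) = -19/15 ≈ -1.2667)
k = 1/3 ≈ 0.33333
H(t, V) = V*t/3 (H(t, V) = (t*V)/3 = (V*t)/3 = V*t/3)
-92*(R + H(k, 11)) = -92*(-19/15 + (1/3)*11*(1/3)) = -92*(-19/15 + 11/9) = -92*(-2/45) = 184/45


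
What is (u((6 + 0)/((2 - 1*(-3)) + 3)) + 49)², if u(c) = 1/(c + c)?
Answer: 22201/9 ≈ 2466.8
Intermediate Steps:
u(c) = 1/(2*c)
(u((6 + 0)/((2 - 1*(-3)) + 3)) + 49)² = (1/(2*(((6 + 0)/((2 - 1*(-3)) + 3)))) + 49)² = (1/(2*((6/((2 + 3) + 3)))) + 49)² = (1/(2*((6/(5 + 3)))) + 49)² = (1/(2*((6/8))) + 49)² = (1/(2*((6*(⅛)))) + 49)² = (1/(2*(¾)) + 49)² = ((½)*(4/3) + 49)² = (⅔ + 49)² = (149/3)² = 22201/9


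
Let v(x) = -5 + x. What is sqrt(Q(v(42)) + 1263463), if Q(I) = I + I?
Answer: 3*sqrt(140393) ≈ 1124.1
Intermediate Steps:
Q(I) = 2*I
sqrt(Q(v(42)) + 1263463) = sqrt(2*(-5 + 42) + 1263463) = sqrt(2*37 + 1263463) = sqrt(74 + 1263463) = sqrt(1263537) = 3*sqrt(140393)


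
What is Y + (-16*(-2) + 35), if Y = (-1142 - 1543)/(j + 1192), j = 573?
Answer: 23114/353 ≈ 65.479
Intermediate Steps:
Y = -537/353 (Y = (-1142 - 1543)/(573 + 1192) = -2685/1765 = -2685*1/1765 = -537/353 ≈ -1.5212)
Y + (-16*(-2) + 35) = -537/353 + (-16*(-2) + 35) = -537/353 + (32 + 35) = -537/353 + 67 = 23114/353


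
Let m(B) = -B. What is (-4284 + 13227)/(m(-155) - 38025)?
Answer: -8943/37870 ≈ -0.23615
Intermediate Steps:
(-4284 + 13227)/(m(-155) - 38025) = (-4284 + 13227)/(-1*(-155) - 38025) = 8943/(155 - 38025) = 8943/(-37870) = 8943*(-1/37870) = -8943/37870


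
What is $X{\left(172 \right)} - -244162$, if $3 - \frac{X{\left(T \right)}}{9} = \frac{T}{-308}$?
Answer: $\frac{18802940}{77} \approx 2.4419 \cdot 10^{5}$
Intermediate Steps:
$X{\left(T \right)} = 27 + \frac{9 T}{308}$ ($X{\left(T \right)} = 27 - 9 \frac{T}{-308} = 27 - 9 T \left(- \frac{1}{308}\right) = 27 - 9 \left(- \frac{T}{308}\right) = 27 + \frac{9 T}{308}$)
$X{\left(172 \right)} - -244162 = \left(27 + \frac{9}{308} \cdot 172\right) - -244162 = \left(27 + \frac{387}{77}\right) + 244162 = \frac{2466}{77} + 244162 = \frac{18802940}{77}$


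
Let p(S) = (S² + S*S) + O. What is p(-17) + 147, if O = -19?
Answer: 706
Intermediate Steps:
p(S) = -19 + 2*S² (p(S) = (S² + S*S) - 19 = (S² + S²) - 19 = 2*S² - 19 = -19 + 2*S²)
p(-17) + 147 = (-19 + 2*(-17)²) + 147 = (-19 + 2*289) + 147 = (-19 + 578) + 147 = 559 + 147 = 706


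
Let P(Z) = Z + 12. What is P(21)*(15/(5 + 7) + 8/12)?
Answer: 253/4 ≈ 63.250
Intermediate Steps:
P(Z) = 12 + Z
P(21)*(15/(5 + 7) + 8/12) = (12 + 21)*(15/(5 + 7) + 8/12) = 33*(15/12 + 8*(1/12)) = 33*(15*(1/12) + 2/3) = 33*(5/4 + 2/3) = 33*(23/12) = 253/4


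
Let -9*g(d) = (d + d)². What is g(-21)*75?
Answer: -14700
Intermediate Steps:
g(d) = -4*d²/9 (g(d) = -(d + d)²/9 = -4*d²/9)
g(-21)*75 = -4/9*(-21)²*75 = -4/9*441*75 = -196*75 = -14700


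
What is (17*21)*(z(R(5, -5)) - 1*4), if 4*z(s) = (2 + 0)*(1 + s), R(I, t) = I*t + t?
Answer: -13209/2 ≈ -6604.5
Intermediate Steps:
R(I, t) = t + I*t
z(s) = ½ + s/2 (z(s) = ((2 + 0)*(1 + s))/4 = (2*(1 + s))/4 = (2 + 2*s)/4 = ½ + s/2)
(17*21)*(z(R(5, -5)) - 1*4) = (17*21)*((½ + (-5*(1 + 5))/2) - 1*4) = 357*((½ + (-5*6)/2) - 4) = 357*((½ + (½)*(-30)) - 4) = 357*((½ - 15) - 4) = 357*(-29/2 - 4) = 357*(-37/2) = -13209/2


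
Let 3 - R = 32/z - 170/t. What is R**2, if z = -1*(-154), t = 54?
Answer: 152522500/4322241 ≈ 35.288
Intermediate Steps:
z = 154
R = 12350/2079 (R = 3 - (32/154 - 170/54) = 3 - (32*(1/154) - 170*1/54) = 3 - (16/77 - 85/27) = 3 - 1*(-6113/2079) = 3 + 6113/2079 = 12350/2079 ≈ 5.9404)
R**2 = (12350/2079)**2 = 152522500/4322241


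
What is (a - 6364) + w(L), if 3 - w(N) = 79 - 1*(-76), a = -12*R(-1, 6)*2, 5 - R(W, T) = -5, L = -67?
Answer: -6756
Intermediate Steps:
R(W, T) = 10 (R(W, T) = 5 - 1*(-5) = 5 + 5 = 10)
a = -240 (a = -12*10*2 = -120*2 = -240)
w(N) = -152 (w(N) = 3 - (79 - 1*(-76)) = 3 - (79 + 76) = 3 - 1*155 = 3 - 155 = -152)
(a - 6364) + w(L) = (-240 - 6364) - 152 = -6604 - 152 = -6756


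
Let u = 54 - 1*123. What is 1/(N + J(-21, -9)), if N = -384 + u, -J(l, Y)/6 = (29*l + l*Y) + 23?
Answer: 1/1929 ≈ 0.00051840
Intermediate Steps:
J(l, Y) = -138 - 174*l - 6*Y*l (J(l, Y) = -6*((29*l + l*Y) + 23) = -6*((29*l + Y*l) + 23) = -6*(23 + 29*l + Y*l) = -138 - 174*l - 6*Y*l)
u = -69 (u = 54 - 123 = -69)
N = -453 (N = -384 - 69 = -453)
1/(N + J(-21, -9)) = 1/(-453 + (-138 - 174*(-21) - 6*(-9)*(-21))) = 1/(-453 + (-138 + 3654 - 1134)) = 1/(-453 + 2382) = 1/1929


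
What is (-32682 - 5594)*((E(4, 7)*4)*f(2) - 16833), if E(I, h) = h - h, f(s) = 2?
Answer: 644299908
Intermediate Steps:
E(I, h) = 0
(-32682 - 5594)*((E(4, 7)*4)*f(2) - 16833) = (-32682 - 5594)*((0*4)*2 - 16833) = -38276*(0*2 - 16833) = -38276*(0 - 16833) = -38276*(-16833) = 644299908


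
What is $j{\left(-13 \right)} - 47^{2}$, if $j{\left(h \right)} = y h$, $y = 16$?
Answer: $-2417$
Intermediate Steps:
$j{\left(h \right)} = 16 h$
$j{\left(-13 \right)} - 47^{2} = 16 \left(-13\right) - 47^{2} = -208 - 2209 = -2417$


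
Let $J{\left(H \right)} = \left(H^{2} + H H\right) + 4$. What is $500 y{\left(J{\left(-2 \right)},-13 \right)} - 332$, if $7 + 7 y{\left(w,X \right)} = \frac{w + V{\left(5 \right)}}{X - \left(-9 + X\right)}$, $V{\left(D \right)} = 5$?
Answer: $- \frac{43916}{63} \approx -697.08$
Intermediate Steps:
$J{\left(H \right)} = 4 + 2 H^{2}$ ($J{\left(H \right)} = \left(H^{2} + H^{2}\right) + 4 = 2 H^{2} + 4 = 4 + 2 H^{2}$)
$y{\left(w,X \right)} = - \frac{58}{63} + \frac{w}{63}$ ($y{\left(w,X \right)} = -1 + \frac{\left(w + 5\right) \frac{1}{X - \left(-9 + X\right)}}{7} = -1 + \frac{\left(5 + w\right) \frac{1}{9}}{7} = -1 + \frac{\frac{5}{9} + \frac{w}{9}}{7} = -1 + \left(\frac{5}{63} + \frac{w}{63}\right) = - \frac{58}{63} + \frac{w}{63}$)
$500 y{\left(J{\left(-2 \right)},-13 \right)} - 332 = 500 \left(- \frac{58}{63} + \frac{4 + 2 \left(-2\right)^{2}}{63}\right) - 332 = 500 \left(- \frac{58}{63} + \frac{4 + 2 \cdot 4}{63}\right) - 332 = 500 \left(- \frac{58}{63} + \frac{4 + 8}{63}\right) - 332 = 500 \left(- \frac{58}{63} + \frac{1}{63} \cdot 12\right) - 332 = 500 \left(- \frac{58}{63} + \frac{4}{21}\right) - 332 = 500 \left(- \frac{46}{63}\right) - 332 = - \frac{23000}{63} - 332 = - \frac{43916}{63}$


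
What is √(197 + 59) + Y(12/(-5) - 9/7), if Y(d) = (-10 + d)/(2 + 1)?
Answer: 1201/105 ≈ 11.438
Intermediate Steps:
Y(d) = -10/3 + d/3 (Y(d) = (-10 + d)/3 = (-10 + d)*(⅓) = -10/3 + d/3)
√(197 + 59) + Y(12/(-5) - 9/7) = √(197 + 59) + (-10/3 + (12/(-5) - 9/7)/3) = √256 + (-10/3 + (12*(-⅕) - 9*⅐)/3) = 16 + (-10/3 + (-12/5 - 9/7)/3) = 16 + (-10/3 + (⅓)*(-129/35)) = 16 + (-10/3 - 43/35) = 16 - 479/105 = 1201/105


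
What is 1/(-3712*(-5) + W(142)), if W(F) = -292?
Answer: 1/18268 ≈ 5.4741e-5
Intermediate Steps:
1/(-3712*(-5) + W(142)) = 1/(-3712*(-5) - 292) = 1/(18560 - 292) = 1/18268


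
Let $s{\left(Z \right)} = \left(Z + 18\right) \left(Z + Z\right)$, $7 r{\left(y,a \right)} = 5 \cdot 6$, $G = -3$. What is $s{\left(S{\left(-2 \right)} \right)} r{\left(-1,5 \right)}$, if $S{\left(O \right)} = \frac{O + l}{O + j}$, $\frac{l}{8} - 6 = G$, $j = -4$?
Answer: $- \frac{9460}{21} \approx -450.48$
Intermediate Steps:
$l = 24$ ($l = 48 + 8 \left(-3\right) = 48 - 24 = 24$)
$r{\left(y,a \right)} = \frac{30}{7}$ ($r{\left(y,a \right)} = \frac{5 \cdot 6}{7} = \frac{1}{7} \cdot 30 = \frac{30}{7}$)
$S{\left(O \right)} = \frac{24 + O}{-4 + O}$ ($S{\left(O \right)} = \frac{O + 24}{O - 4} = \frac{24 + O}{-4 + O}$)
$s{\left(Z \right)} = 2 Z \left(18 + Z\right)$ ($s{\left(Z \right)} = \left(18 + Z\right) 2 Z = 2 Z \left(18 + Z\right)$)
$s{\left(S{\left(-2 \right)} \right)} r{\left(-1,5 \right)} = 2 \frac{24 - 2}{-4 - 2} \left(18 + \frac{24 - 2}{-4 - 2}\right) \frac{30}{7} = 2 \frac{1}{-6} \cdot 22 \left(18 + \frac{1}{-6} \cdot 22\right) \frac{30}{7} = 2 \left(\left(- \frac{1}{6}\right) 22\right) \left(18 - \frac{11}{3}\right) \frac{30}{7} = 2 \left(- \frac{11}{3}\right) \left(18 - \frac{11}{3}\right) \frac{30}{7} = 2 \left(- \frac{11}{3}\right) \frac{43}{3} \cdot \frac{30}{7} = \left(- \frac{946}{9}\right) \frac{30}{7} = - \frac{9460}{21}$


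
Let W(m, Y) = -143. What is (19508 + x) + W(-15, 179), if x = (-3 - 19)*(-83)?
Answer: 21191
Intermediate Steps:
x = 1826 (x = -22*(-83) = 1826)
(19508 + x) + W(-15, 179) = (19508 + 1826) - 143 = 21334 - 143 = 21191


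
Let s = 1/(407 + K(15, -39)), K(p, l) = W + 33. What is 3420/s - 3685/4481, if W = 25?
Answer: 7126130615/4481 ≈ 1.5903e+6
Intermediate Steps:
K(p, l) = 58 (K(p, l) = 25 + 33 = 58)
s = 1/465 (s = 1/(407 + 58) = 1/465 ≈ 0.0021505)
3420/s - 3685/4481 = 3420/(1/465) - 3685/4481 = 3420*465 - 3685*1/4481 = 1590300 - 3685/4481 = 7126130615/4481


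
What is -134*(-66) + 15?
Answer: 8859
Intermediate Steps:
-134*(-66) + 15 = 8844 + 15 = 8859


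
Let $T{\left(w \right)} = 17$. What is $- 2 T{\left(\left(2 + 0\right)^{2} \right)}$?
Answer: $-34$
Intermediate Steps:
$- 2 T{\left(\left(2 + 0\right)^{2} \right)} = \left(-2\right) 17 = -34$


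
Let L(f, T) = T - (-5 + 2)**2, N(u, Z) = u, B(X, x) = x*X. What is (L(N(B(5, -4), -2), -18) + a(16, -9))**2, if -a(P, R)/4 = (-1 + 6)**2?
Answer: 16129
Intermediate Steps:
B(X, x) = X*x
a(P, R) = -100 (a(P, R) = -4*(-1 + 6)**2 = -4*5**2 = -4*25 = -100)
L(f, T) = -9 + T (L(f, T) = T - 1*(-3)**2 = T - 1*9 = T - 9 = -9 + T)
(L(N(B(5, -4), -2), -18) + a(16, -9))**2 = ((-9 - 18) - 100)**2 = (-27 - 100)**2 = (-127)**2 = 16129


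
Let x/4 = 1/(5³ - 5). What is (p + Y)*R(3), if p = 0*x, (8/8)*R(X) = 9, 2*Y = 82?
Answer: 369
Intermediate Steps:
Y = 41 (Y = (½)*82 = 41)
R(X) = 9
x = 1/30 (x = 4/(5³ - 5) = 4/(125 - 5) = 4/120 = 4*(1/120) = 1/30 ≈ 0.033333)
p = 0 (p = 0*(1/30) = 0)
(p + Y)*R(3) = (0 + 41)*9 = 41*9 = 369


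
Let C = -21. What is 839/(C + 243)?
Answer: 839/222 ≈ 3.7793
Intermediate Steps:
839/(C + 243) = 839/(-21 + 243) = 839/222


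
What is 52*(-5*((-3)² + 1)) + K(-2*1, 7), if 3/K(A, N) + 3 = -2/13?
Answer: -106639/41 ≈ -2601.0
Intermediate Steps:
K(A, N) = -39/41 (K(A, N) = 3/(-3 - 2/13) = 3/(-41/13) = 3*(-13/41) = -39/41)
52*(-5*((-3)² + 1)) + K(-2*1, 7) = 52*(-5*((-3)² + 1)) - 39/41 = 52*(-5*(9 + 1)) - 39/41 = 52*(-5*10) - 39/41 = 52*(-50) - 39/41 = -2600 - 39/41 = -106639/41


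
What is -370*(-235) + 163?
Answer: 87113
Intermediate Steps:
-370*(-235) + 163 = 86950 + 163 = 87113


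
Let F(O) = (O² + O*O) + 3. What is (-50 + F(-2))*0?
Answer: 0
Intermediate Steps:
F(O) = 3 + 2*O² (F(O) = (O² + O²) + 3 = 2*O² + 3 = 3 + 2*O²)
(-50 + F(-2))*0 = (-50 + (3 + 2*(-2)²))*0 = (-50 + (3 + 2*4))*0 = (-50 + (3 + 8))*0 = (-50 + 11)*0 = -39*0 = 0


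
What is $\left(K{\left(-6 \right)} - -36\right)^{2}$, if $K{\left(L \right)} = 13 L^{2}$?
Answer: $254016$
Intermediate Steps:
$\left(K{\left(-6 \right)} - -36\right)^{2} = \left(13 \left(-6\right)^{2} - -36\right)^{2} = \left(13 \cdot 36 + 36\right)^{2} = \left(468 + 36\right)^{2} = 504^{2} = 254016$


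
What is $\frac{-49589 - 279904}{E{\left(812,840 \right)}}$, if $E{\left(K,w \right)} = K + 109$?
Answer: $- \frac{109831}{307} \approx -357.76$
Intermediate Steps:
$E{\left(K,w \right)} = 109 + K$
$\frac{-49589 - 279904}{E{\left(812,840 \right)}} = \frac{-49589 - 279904}{109 + 812} = - \frac{329493}{921} = \left(-329493\right) \frac{1}{921} = - \frac{109831}{307}$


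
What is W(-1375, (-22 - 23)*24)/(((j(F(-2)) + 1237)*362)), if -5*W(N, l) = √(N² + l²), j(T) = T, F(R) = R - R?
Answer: -√122281/447794 ≈ -0.00078091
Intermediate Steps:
F(R) = 0
W(N, l) = -√(N² + l²)/5
W(-1375, (-22 - 23)*24)/(((j(F(-2)) + 1237)*362)) = (-√((-1375)² + ((-22 - 23)*24)²)/5)/(((0 + 1237)*362)) = (-√(1890625 + (-45*24)²)/5)/((1237*362)) = -√(1890625 + (-1080)²)/5/447794 = -√(1890625 + 1166400)/5*(1/447794) = -√122281*(1/447794) = -√122281/447794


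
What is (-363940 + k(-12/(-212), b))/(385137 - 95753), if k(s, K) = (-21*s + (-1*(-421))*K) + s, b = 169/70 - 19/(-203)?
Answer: -39042830917/31134824560 ≈ -1.2540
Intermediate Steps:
b = 5091/2030 (b = 169*(1/70) - 19*(-1/203) = 169/70 + 19/203 = 5091/2030 ≈ 2.5079)
k(s, K) = -20*s + 421*K (k(s, K) = (-21*s + 421*K) + s = -20*s + 421*K)
(-363940 + k(-12/(-212), b))/(385137 - 95753) = (-363940 + (-(-240)/(-212) + 421*(5091/2030)))/(385137 - 95753) = (-363940 + (-(-240)*(-1)/212 + 2143311/2030))/289384 = (-363940 + (-20*3/53 + 2143311/2030))*(1/289384) = (-363940 + (-60/53 + 2143311/2030))*(1/289384) = (-363940 + 113473683/107590)*(1/289384) = -39042830917/107590*1/289384 = -39042830917/31134824560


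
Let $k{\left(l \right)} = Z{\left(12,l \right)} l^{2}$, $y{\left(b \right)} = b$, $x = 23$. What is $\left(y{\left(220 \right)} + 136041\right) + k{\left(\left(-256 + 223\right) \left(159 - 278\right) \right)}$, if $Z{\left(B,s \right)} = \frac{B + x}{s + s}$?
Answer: $\frac{409967}{2} \approx 2.0498 \cdot 10^{5}$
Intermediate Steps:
$Z{\left(B,s \right)} = \frac{23 + B}{2 s}$ ($Z{\left(B,s \right)} = \frac{B + 23}{s + s} = \frac{23 + B}{2 s}$)
$k{\left(l \right)} = \frac{35 l}{2}$ ($k{\left(l \right)} = \frac{23 + 12}{2 l} l^{2} = \frac{1}{2} \frac{1}{l} 35 l^{2} = \frac{35}{2 l} l^{2} = \frac{35 l}{2}$)
$\left(y{\left(220 \right)} + 136041\right) + k{\left(\left(-256 + 223\right) \left(159 - 278\right) \right)} = \left(220 + 136041\right) + \frac{35 \left(-256 + 223\right) \left(159 - 278\right)}{2} = 136261 + \frac{35 \left(\left(-33\right) \left(-119\right)\right)}{2} = 136261 + \frac{35}{2} \cdot 3927 = 136261 + \frac{137445}{2} = \frac{409967}{2}$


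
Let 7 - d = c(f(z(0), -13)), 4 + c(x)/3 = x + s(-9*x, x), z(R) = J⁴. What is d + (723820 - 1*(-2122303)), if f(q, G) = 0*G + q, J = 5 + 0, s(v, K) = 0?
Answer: 2844267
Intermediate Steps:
J = 5
z(R) = 625 (z(R) = 5⁴ = 625)
f(q, G) = q (f(q, G) = 0 + q = q)
c(x) = -12 + 3*x (c(x) = -12 + 3*(x + 0) = -12 + 3*x)
d = -1856 (d = 7 - (-12 + 3*625) = 7 - (-12 + 1875) = 7 - 1*1863 = 7 - 1863 = -1856)
d + (723820 - 1*(-2122303)) = -1856 + (723820 - 1*(-2122303)) = -1856 + (723820 + 2122303) = -1856 + 2846123 = 2844267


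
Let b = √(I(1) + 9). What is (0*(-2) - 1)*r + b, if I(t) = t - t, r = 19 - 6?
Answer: -10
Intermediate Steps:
r = 13
I(t) = 0
b = 3 (b = √(0 + 9) = √9 = 3)
(0*(-2) - 1)*r + b = (0*(-2) - 1)*13 + 3 = (0 - 1)*13 + 3 = -1*13 + 3 = -13 + 3 = -10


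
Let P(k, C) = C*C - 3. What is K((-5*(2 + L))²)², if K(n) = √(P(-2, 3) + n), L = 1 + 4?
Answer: 1231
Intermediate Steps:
L = 5
P(k, C) = -3 + C² (P(k, C) = C² - 3 = -3 + C²)
K(n) = √(6 + n) (K(n) = √((-3 + 3²) + n) = √((-3 + 9) + n) = √(6 + n))
K((-5*(2 + L))²)² = (√(6 + (-5*(2 + 5))²))² = (√(6 + (-5*7)²))² = (√(6 + (-35)²))² = (√(6 + 1225))² = (√1231)² = 1231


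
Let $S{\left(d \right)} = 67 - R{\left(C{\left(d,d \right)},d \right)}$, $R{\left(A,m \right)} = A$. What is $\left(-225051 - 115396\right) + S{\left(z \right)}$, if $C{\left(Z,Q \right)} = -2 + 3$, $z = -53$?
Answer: $-340381$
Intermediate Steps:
$C{\left(Z,Q \right)} = 1$
$S{\left(d \right)} = 66$ ($S{\left(d \right)} = 67 - 1 = 66$)
$\left(-225051 - 115396\right) + S{\left(z \right)} = \left(-225051 - 115396\right) + 66 = -340447 + 66 = -340381$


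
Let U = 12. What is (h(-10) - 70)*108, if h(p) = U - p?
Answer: -5184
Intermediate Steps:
h(p) = 12 - p
(h(-10) - 70)*108 = ((12 - 1*(-10)) - 70)*108 = ((12 + 10) - 70)*108 = (22 - 70)*108 = -48*108 = -5184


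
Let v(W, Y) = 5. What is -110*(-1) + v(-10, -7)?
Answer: 115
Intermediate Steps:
-110*(-1) + v(-10, -7) = -110*(-1) + 5 = 110 + 5 = 115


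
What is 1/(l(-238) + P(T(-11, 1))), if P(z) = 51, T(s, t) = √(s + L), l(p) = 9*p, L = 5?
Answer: -1/2091 ≈ -0.00047824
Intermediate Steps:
T(s, t) = √(5 + s) (T(s, t) = √(s + 5) = √(5 + s))
1/(l(-238) + P(T(-11, 1))) = 1/(9*(-238) + 51) = 1/(-2142 + 51) = 1/(-2091) = -1/2091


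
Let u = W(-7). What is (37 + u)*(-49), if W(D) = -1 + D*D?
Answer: -4165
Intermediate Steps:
W(D) = -1 + D²
u = 48 (u = -1 + (-7)² = -1 + 49 = 48)
(37 + u)*(-49) = (37 + 48)*(-49) = 85*(-49) = -4165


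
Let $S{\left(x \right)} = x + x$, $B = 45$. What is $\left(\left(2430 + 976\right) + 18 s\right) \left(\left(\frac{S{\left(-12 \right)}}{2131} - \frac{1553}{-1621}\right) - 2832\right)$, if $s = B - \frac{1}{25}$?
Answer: $- \frac{1030578157235326}{86358775} \approx -1.1934 \cdot 10^{7}$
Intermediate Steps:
$s = \frac{1124}{25}$ ($s = 45 - \frac{1}{25} = \frac{1124}{25} \approx 44.96$)
$S{\left(x \right)} = 2 x$
$\left(\left(2430 + 976\right) + 18 s\right) \left(\left(\frac{S{\left(-12 \right)}}{2131} - \frac{1553}{-1621}\right) - 2832\right) = \left(\left(2430 + 976\right) + 18 \cdot \frac{1124}{25}\right) \left(\left(\frac{2 \left(-12\right)}{2131} - \frac{1553}{-1621}\right) - 2832\right) = \left(3406 + \frac{20232}{25}\right) \left(\left(\left(-24\right) \frac{1}{2131} - - \frac{1553}{1621}\right) - 2832\right) = \frac{105382 \left(\left(- \frac{24}{2131} + \frac{1553}{1621}\right) - 2832\right)}{25} = \frac{105382 \left(\frac{3270539}{3454351} - 2832\right)}{25} = \frac{105382}{25} \left(- \frac{9779451493}{3454351}\right) = - \frac{1030578157235326}{86358775}$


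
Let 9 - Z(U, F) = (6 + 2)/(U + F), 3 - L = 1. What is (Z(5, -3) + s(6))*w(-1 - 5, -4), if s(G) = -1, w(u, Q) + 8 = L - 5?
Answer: -44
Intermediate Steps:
L = 2 (L = 3 - 1*1 = 3 - 1 = 2)
Z(U, F) = 9 - 8/(F + U) (Z(U, F) = 9 - (6 + 2)/(U + F) = 9 - 8/(F + U))
w(u, Q) = -11 (w(u, Q) = -8 + (2 - 5) = -8 - 3 = -11)
(Z(5, -3) + s(6))*w(-1 - 5, -4) = ((-8 + 9*(-3) + 9*5)/(-3 + 5) - 1)*(-11) = ((-8 - 27 + 45)/2 - 1)*(-11) = ((½)*10 - 1)*(-11) = (5 - 1)*(-11) = 4*(-11) = -44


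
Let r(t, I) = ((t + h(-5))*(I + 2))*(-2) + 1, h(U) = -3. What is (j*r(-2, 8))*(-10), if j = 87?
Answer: -87870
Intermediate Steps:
r(t, I) = 1 - 2*(-3 + t)*(2 + I) (r(t, I) = ((t - 3)*(I + 2))*(-2) + 1 = ((-3 + t)*(2 + I))*(-2) + 1 = -2*(-3 + t)*(2 + I) + 1 = 1 - 2*(-3 + t)*(2 + I))
(j*r(-2, 8))*(-10) = (87*(13 - 4*(-2) + 6*8 - 2*8*(-2)))*(-10) = (87*(13 + 8 + 48 + 32))*(-10) = (87*101)*(-10) = 8787*(-10) = -87870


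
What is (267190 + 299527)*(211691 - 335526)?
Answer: -70179399695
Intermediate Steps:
(267190 + 299527)*(211691 - 335526) = 566717*(-123835) = -70179399695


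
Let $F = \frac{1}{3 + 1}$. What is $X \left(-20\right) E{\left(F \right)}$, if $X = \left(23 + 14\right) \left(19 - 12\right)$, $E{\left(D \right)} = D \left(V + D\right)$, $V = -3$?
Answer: $\frac{14245}{4} \approx 3561.3$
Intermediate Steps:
$F = \frac{1}{4} \approx 0.25$
$E{\left(D \right)} = D \left(-3 + D\right)$
$X = 259$ ($X = 37 \cdot 7 = 259$)
$X \left(-20\right) E{\left(F \right)} = 259 \left(-20\right) \frac{-3 + \frac{1}{4}}{4} = - 5180 \cdot \frac{1}{4} \left(- \frac{11}{4}\right) = \left(-5180\right) \left(- \frac{11}{16}\right) = \frac{14245}{4}$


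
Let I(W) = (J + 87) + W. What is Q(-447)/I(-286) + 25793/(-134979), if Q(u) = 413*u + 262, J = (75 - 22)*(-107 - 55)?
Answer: 24656652166/1185790515 ≈ 20.793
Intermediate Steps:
J = -8586 (J = 53*(-162) = -8586)
Q(u) = 262 + 413*u
I(W) = -8499 + W (I(W) = (-8586 + 87) + W = -8499 + W)
Q(-447)/I(-286) + 25793/(-134979) = (262 + 413*(-447))/(-8499 - 286) + 25793/(-134979) = (262 - 184611)/(-8785) + 25793*(-1/134979) = -184349*(-1/8785) - 25793/134979 = 184349/8785 - 25793/134979 = 24656652166/1185790515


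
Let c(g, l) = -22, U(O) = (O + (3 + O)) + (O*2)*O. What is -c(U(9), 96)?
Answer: 22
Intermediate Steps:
U(O) = 3 + 2*O + 2*O**2 (U(O) = (3 + 2*O) + (2*O)*O = (3 + 2*O) + 2*O**2 = 3 + 2*O + 2*O**2)
-c(U(9), 96) = -1*(-22) = 22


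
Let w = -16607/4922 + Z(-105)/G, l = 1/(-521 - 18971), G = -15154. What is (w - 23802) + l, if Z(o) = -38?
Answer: -8652473312478111/363467265524 ≈ -23805.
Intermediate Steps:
l = -1/19492 (l = 1/(-19492) = -1/19492 ≈ -5.1303e-5)
w = -125737721/37293994 (w = -16607/4922 - 38/(-15154) = -16607*1/4922 - 38*(-1/15154) = -16607/4922 + 19/7577 = -125737721/37293994 ≈ -3.3715)
(w - 23802) + l = (-125737721/37293994 - 23802) - 1/19492 = -887797382909/37293994 - 1/19492 = -8652473312478111/363467265524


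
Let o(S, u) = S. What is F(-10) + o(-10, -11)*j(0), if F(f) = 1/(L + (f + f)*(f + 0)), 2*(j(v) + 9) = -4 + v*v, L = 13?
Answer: 23431/213 ≈ 110.00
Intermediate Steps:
j(v) = -11 + v²/2 (j(v) = -9 + (-4 + v*v)/2 = -9 + (-4 + v²)/2 = -9 + (-2 + v²/2) = -11 + v²/2)
F(f) = 1/(13 + 2*f²) (F(f) = 1/(13 + (f + f)*(f + 0)) = 1/(13 + (2*f)*f) = 1/(13 + 2*f²))
F(-10) + o(-10, -11)*j(0) = 1/(13 + 2*(-10)²) - 10*(-11 + (½)*0²) = 1/(13 + 2*100) - 10*(-11 + (½)*0) = 1/(13 + 200) - 10*(-11 + 0) = 1/213 - 10*(-11) = 1/213 + 110 = 23431/213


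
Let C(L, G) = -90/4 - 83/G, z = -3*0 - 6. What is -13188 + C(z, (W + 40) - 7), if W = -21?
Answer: -158609/12 ≈ -13217.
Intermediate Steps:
z = -6 (z = 0 - 6 = -6)
C(L, G) = -45/2 - 83/G (C(L, G) = -90*¼ - 83/G = -45/2 - 83/G)
-13188 + C(z, (W + 40) - 7) = -13188 + (-45/2 - 83/((-21 + 40) - 7)) = -13188 + (-45/2 - 83/(19 - 7)) = -13188 + (-45/2 - 83/12) = -13188 - 353/12 = -158609/12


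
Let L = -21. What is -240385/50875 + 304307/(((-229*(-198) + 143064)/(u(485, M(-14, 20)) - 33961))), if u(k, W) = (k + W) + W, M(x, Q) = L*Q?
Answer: -53131251471181/958515525 ≈ -55431.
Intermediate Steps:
M(x, Q) = -21*Q
u(k, W) = k + 2*W (u(k, W) = (W + k) + W = k + 2*W)
-240385/50875 + 304307/(((-229*(-198) + 143064)/(u(485, M(-14, 20)) - 33961))) = -240385/50875 + 304307/(((-229*(-198) + 143064)/((485 + 2*(-21*20)) - 33961))) = -240385*1/50875 + 304307/(((45342 + 143064)/((485 + 2*(-420)) - 33961))) = -48077/10175 + 304307/((188406/((485 - 840) - 33961))) = -48077/10175 + 304307/((188406/(-355 - 33961))) = -48077/10175 + 304307/((188406/(-34316))) = -48077/10175 + 304307/((188406*(-1/34316))) = -48077/10175 + 304307/(-94203/17158) = -48077/10175 + 304307*(-17158/94203) = -48077/10175 - 5221299506/94203 = -53131251471181/958515525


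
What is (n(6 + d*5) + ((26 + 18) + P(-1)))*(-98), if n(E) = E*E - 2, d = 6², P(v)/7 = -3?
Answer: -3392466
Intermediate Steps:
P(v) = -21 (P(v) = 7*(-3) = -21)
d = 36
n(E) = -2 + E² (n(E) = E² - 2 = -2 + E²)
(n(6 + d*5) + ((26 + 18) + P(-1)))*(-98) = ((-2 + (6 + 36*5)²) + ((26 + 18) - 21))*(-98) = ((-2 + (6 + 180)²) + (44 - 21))*(-98) = ((-2 + 186²) + 23)*(-98) = ((-2 + 34596) + 23)*(-98) = (34594 + 23)*(-98) = 34617*(-98) = -3392466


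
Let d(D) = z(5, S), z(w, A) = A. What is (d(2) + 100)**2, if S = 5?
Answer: 11025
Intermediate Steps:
d(D) = 5
(d(2) + 100)**2 = (5 + 100)**2 = 105**2 = 11025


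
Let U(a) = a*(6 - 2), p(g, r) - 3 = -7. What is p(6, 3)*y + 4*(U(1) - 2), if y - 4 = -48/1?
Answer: 184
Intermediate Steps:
p(g, r) = -4 (p(g, r) = 3 - 7 = -4)
U(a) = 4*a (U(a) = a*4 = 4*a)
y = -44 (y = 4 - 48/1 = 4 - 48*1 = 4 - 48 = -44)
p(6, 3)*y + 4*(U(1) - 2) = -4*(-44) + 4*(4*1 - 2) = 176 + 4*(4 - 2) = 176 + 4*2 = 176 + 8 = 184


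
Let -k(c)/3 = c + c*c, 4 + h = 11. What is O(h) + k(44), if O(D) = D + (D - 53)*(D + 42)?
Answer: -8187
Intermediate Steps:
h = 7 (h = -4 + 11 = 7)
O(D) = D + (-53 + D)*(42 + D)
k(c) = -3*c - 3*c² (k(c) = -3*(c + c*c) = -3*(c + c²) = -3*c - 3*c²)
O(h) + k(44) = (-2226 + 7² - 10*7) - 3*44*(1 + 44) = (-2226 + 49 - 70) - 3*44*45 = -2247 - 5940 = -8187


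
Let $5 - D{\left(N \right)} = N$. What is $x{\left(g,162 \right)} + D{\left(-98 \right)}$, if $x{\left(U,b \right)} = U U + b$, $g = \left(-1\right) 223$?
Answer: $49994$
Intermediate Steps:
$D{\left(N \right)} = 5 - N$
$g = -223$
$x{\left(U,b \right)} = b + U^{2}$ ($x{\left(U,b \right)} = U^{2} + b = b + U^{2}$)
$x{\left(g,162 \right)} + D{\left(-98 \right)} = \left(162 + \left(-223\right)^{2}\right) + \left(5 - -98\right) = \left(162 + 49729\right) + \left(5 + 98\right) = 49891 + 103 = 49994$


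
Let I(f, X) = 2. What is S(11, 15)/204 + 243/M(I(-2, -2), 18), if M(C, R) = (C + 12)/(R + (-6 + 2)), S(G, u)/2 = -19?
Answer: 24767/102 ≈ 242.81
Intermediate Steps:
S(G, u) = -38 (S(G, u) = 2*(-19) = -38)
M(C, R) = (12 + C)/(-4 + R) (M(C, R) = (12 + C)/(R - 4) = (12 + C)/(-4 + R))
S(11, 15)/204 + 243/M(I(-2, -2), 18) = -38/204 + 243/(((12 + 2)/(-4 + 18))) = -38*1/204 + 243/((14/14)) = -19/102 + 243/(((1/14)*14)) = -19/102 + 243/1 = -19/102 + 243*1 = -19/102 + 243 = 24767/102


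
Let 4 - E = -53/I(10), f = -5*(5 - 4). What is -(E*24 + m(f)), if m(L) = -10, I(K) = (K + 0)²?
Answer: -2468/25 ≈ -98.720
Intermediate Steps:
f = -5 (f = -5*1 = -5)
I(K) = K²
E = 453/100 (E = 4 - (-53)/(10²) = 4 - (-53)/100 = 4 - 1*(-53/100) = 4 + 53/100 = 453/100 ≈ 4.5300)
-(E*24 + m(f)) = -((453/100)*24 - 10) = -(2718/25 - 10) = -1*2468/25 = -2468/25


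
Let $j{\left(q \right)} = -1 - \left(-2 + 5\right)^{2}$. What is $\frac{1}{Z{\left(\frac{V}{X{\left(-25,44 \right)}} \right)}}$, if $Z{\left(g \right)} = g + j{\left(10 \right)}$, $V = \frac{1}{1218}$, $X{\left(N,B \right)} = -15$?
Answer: $- \frac{18270}{182701} \approx -0.099999$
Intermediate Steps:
$V = \frac{1}{1218} \approx 0.00082102$
$j{\left(q \right)} = -10$ ($j{\left(q \right)} = -1 - 3^{2} = -1 - 9 = -10$)
$Z{\left(g \right)} = -10 + g$ ($Z{\left(g \right)} = g - 10 = -10 + g$)
$\frac{1}{Z{\left(\frac{V}{X{\left(-25,44 \right)}} \right)}} = \frac{1}{-10 + \frac{1}{1218 \left(-15\right)}} = \frac{1}{-10 + \frac{1}{1218} \left(- \frac{1}{15}\right)} = \frac{1}{-10 - \frac{1}{18270}} = \frac{1}{- \frac{182701}{18270}} = - \frac{18270}{182701}$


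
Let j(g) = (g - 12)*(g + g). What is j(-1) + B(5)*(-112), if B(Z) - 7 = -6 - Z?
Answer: 474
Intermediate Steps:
B(Z) = 1 - Z (B(Z) = 7 + (-6 - Z) = 1 - Z)
j(g) = 2*g*(-12 + g) (j(g) = (-12 + g)*(2*g) = 2*g*(-12 + g))
j(-1) + B(5)*(-112) = 2*(-1)*(-12 - 1) + (1 - 1*5)*(-112) = 2*(-1)*(-13) + (1 - 5)*(-112) = 26 - 4*(-112) = 26 + 448 = 474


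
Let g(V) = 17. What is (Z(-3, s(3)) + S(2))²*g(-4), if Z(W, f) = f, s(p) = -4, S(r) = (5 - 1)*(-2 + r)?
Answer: 272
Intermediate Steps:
S(r) = -8 + 4*r (S(r) = 4*(-2 + r) = -8 + 4*r)
(Z(-3, s(3)) + S(2))²*g(-4) = (-4 + (-8 + 4*2))²*17 = (-4 + (-8 + 8))²*17 = (-4 + 0)²*17 = (-4)²*17 = 16*17 = 272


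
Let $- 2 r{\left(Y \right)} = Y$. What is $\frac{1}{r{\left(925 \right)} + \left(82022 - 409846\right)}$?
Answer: $- \frac{2}{656573} \approx -3.0461 \cdot 10^{-6}$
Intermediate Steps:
$r{\left(Y \right)} = - \frac{Y}{2}$
$\frac{1}{r{\left(925 \right)} + \left(82022 - 409846\right)} = \frac{1}{\left(- \frac{1}{2}\right) 925 + \left(82022 - 409846\right)} = \frac{1}{- \frac{925}{2} + \left(82022 - 409846\right)} = \frac{1}{- \frac{925}{2} - 327824} = \frac{1}{- \frac{656573}{2}} = - \frac{2}{656573}$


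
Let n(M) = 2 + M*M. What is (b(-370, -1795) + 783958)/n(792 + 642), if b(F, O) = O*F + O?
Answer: 1446313/2056358 ≈ 0.70334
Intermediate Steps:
n(M) = 2 + M²
b(F, O) = O + F*O (b(F, O) = F*O + O = O + F*O)
(b(-370, -1795) + 783958)/n(792 + 642) = (-1795*(1 - 370) + 783958)/(2 + (792 + 642)²) = (-1795*(-369) + 783958)/(2 + 1434²) = (662355 + 783958)/(2 + 2056356) = 1446313/2056358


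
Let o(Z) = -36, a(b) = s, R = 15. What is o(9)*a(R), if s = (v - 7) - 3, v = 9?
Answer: 36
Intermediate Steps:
s = -1 (s = (9 - 7) - 3 = 2 - 3 = -1)
a(b) = -1
o(9)*a(R) = -36*(-1) = 36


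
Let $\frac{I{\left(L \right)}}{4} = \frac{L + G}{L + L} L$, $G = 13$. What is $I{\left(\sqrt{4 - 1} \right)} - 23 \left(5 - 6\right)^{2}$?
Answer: $3 + 2 \sqrt{3} \approx 6.4641$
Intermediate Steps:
$I{\left(L \right)} = 26 + 2 L$ ($I{\left(L \right)} = 4 \frac{L + 13}{L + L} L = 4 \frac{13 + L}{2 L} L = 4 \left(\frac{13}{2} + \frac{L}{2}\right) = 26 + 2 L$)
$I{\left(\sqrt{4 - 1} \right)} - 23 \left(5 - 6\right)^{2} = \left(26 + 2 \sqrt{4 - 1}\right) - 23 \left(5 - 6\right)^{2} = \left(26 + 2 \sqrt{3}\right) - 23 \left(-1\right)^{2} = \left(26 + 2 \sqrt{3}\right) - 23 = 3 + 2 \sqrt{3}$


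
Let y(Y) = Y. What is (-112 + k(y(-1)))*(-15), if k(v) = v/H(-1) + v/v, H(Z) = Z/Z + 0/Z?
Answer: 1680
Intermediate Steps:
H(Z) = 1 (H(Z) = 1 + 0 = 1)
k(v) = 1 + v (k(v) = v/1 + v/v = v*1 + 1 = v + 1 = 1 + v)
(-112 + k(y(-1)))*(-15) = (-112 + (1 - 1))*(-15) = (-112 + 0)*(-15) = -112*(-15) = 1680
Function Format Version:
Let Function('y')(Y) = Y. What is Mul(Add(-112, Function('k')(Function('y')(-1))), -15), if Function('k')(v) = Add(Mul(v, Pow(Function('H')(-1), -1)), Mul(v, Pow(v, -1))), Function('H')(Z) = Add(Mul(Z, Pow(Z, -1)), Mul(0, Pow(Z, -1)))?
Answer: 1680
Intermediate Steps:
Function('H')(Z) = 1 (Function('H')(Z) = Add(1, 0) = 1)
Function('k')(v) = Add(1, v) (Function('k')(v) = Add(Mul(v, Pow(1, -1)), Mul(v, Pow(v, -1))) = Add(Mul(v, 1), 1) = Add(v, 1) = Add(1, v))
Mul(Add(-112, Function('k')(Function('y')(-1))), -15) = Mul(Add(-112, Add(1, -1)), -15) = Mul(Add(-112, 0), -15) = Mul(-112, -15) = 1680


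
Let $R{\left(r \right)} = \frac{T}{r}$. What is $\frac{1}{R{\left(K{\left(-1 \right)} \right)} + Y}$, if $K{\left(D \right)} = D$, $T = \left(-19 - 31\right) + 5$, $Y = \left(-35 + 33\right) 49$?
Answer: $- \frac{1}{53} \approx -0.018868$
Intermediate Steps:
$Y = -98$ ($Y = \left(-2\right) 49 = -98$)
$T = -45$ ($T = -50 + 5 = -45$)
$R{\left(r \right)} = - \frac{45}{r}$
$\frac{1}{R{\left(K{\left(-1 \right)} \right)} + Y} = \frac{1}{- \frac{45}{-1} - 98} = \frac{1}{\left(-45\right) \left(-1\right) - 98} = \frac{1}{45 - 98} = \frac{1}{-53} = - \frac{1}{53}$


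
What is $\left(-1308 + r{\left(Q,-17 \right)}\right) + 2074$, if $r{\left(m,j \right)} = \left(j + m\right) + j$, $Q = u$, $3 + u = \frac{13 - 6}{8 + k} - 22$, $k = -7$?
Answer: $714$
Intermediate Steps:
$u = -18$ ($u = -3 - \left(22 - \frac{13 - 6}{8 - 7}\right) = -3 - \left(22 - \frac{7}{1}\right) = -3 + \left(7 \cdot 1 - 22\right) = -3 + \left(7 - 22\right) = -3 - 15 = -18$)
$Q = -18$
$r{\left(m,j \right)} = m + 2 j$
$\left(-1308 + r{\left(Q,-17 \right)}\right) + 2074 = \left(-1308 + \left(-18 + 2 \left(-17\right)\right)\right) + 2074 = \left(-1308 - 52\right) + 2074 = -1360 + 2074 = 714$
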